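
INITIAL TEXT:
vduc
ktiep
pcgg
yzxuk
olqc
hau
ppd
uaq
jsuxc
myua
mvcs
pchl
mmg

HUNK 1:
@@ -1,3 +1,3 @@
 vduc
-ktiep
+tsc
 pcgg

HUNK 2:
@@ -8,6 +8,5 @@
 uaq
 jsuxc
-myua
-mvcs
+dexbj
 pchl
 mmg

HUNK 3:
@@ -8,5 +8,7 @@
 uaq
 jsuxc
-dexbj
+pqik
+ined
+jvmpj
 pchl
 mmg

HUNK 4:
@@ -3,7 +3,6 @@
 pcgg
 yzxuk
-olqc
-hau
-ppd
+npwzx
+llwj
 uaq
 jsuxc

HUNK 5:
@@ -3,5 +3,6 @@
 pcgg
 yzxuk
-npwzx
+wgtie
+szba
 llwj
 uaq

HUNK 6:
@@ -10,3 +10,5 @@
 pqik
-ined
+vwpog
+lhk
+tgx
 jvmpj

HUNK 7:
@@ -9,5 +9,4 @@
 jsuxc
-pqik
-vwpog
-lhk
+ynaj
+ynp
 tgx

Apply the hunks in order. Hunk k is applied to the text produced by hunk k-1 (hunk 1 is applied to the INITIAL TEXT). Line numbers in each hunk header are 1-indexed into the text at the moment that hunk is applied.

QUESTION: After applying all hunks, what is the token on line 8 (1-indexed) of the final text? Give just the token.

Hunk 1: at line 1 remove [ktiep] add [tsc] -> 13 lines: vduc tsc pcgg yzxuk olqc hau ppd uaq jsuxc myua mvcs pchl mmg
Hunk 2: at line 8 remove [myua,mvcs] add [dexbj] -> 12 lines: vduc tsc pcgg yzxuk olqc hau ppd uaq jsuxc dexbj pchl mmg
Hunk 3: at line 8 remove [dexbj] add [pqik,ined,jvmpj] -> 14 lines: vduc tsc pcgg yzxuk olqc hau ppd uaq jsuxc pqik ined jvmpj pchl mmg
Hunk 4: at line 3 remove [olqc,hau,ppd] add [npwzx,llwj] -> 13 lines: vduc tsc pcgg yzxuk npwzx llwj uaq jsuxc pqik ined jvmpj pchl mmg
Hunk 5: at line 3 remove [npwzx] add [wgtie,szba] -> 14 lines: vduc tsc pcgg yzxuk wgtie szba llwj uaq jsuxc pqik ined jvmpj pchl mmg
Hunk 6: at line 10 remove [ined] add [vwpog,lhk,tgx] -> 16 lines: vduc tsc pcgg yzxuk wgtie szba llwj uaq jsuxc pqik vwpog lhk tgx jvmpj pchl mmg
Hunk 7: at line 9 remove [pqik,vwpog,lhk] add [ynaj,ynp] -> 15 lines: vduc tsc pcgg yzxuk wgtie szba llwj uaq jsuxc ynaj ynp tgx jvmpj pchl mmg
Final line 8: uaq

Answer: uaq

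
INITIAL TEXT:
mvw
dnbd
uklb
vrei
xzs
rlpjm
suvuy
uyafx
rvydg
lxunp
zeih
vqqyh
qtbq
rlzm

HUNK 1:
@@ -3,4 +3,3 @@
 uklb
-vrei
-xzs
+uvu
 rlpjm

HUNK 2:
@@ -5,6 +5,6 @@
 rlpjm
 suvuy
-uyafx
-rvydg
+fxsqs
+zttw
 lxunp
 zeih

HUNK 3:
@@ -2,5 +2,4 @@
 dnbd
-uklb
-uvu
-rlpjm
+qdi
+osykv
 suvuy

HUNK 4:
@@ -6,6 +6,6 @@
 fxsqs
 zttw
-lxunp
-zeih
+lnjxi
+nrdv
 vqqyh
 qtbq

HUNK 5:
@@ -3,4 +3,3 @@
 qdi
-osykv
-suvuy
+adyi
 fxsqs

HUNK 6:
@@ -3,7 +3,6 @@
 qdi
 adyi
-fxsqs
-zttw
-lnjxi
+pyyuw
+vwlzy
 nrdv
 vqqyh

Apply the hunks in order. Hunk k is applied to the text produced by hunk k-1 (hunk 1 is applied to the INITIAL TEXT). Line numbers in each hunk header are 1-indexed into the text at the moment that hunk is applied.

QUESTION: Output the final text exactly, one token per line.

Answer: mvw
dnbd
qdi
adyi
pyyuw
vwlzy
nrdv
vqqyh
qtbq
rlzm

Derivation:
Hunk 1: at line 3 remove [vrei,xzs] add [uvu] -> 13 lines: mvw dnbd uklb uvu rlpjm suvuy uyafx rvydg lxunp zeih vqqyh qtbq rlzm
Hunk 2: at line 5 remove [uyafx,rvydg] add [fxsqs,zttw] -> 13 lines: mvw dnbd uklb uvu rlpjm suvuy fxsqs zttw lxunp zeih vqqyh qtbq rlzm
Hunk 3: at line 2 remove [uklb,uvu,rlpjm] add [qdi,osykv] -> 12 lines: mvw dnbd qdi osykv suvuy fxsqs zttw lxunp zeih vqqyh qtbq rlzm
Hunk 4: at line 6 remove [lxunp,zeih] add [lnjxi,nrdv] -> 12 lines: mvw dnbd qdi osykv suvuy fxsqs zttw lnjxi nrdv vqqyh qtbq rlzm
Hunk 5: at line 3 remove [osykv,suvuy] add [adyi] -> 11 lines: mvw dnbd qdi adyi fxsqs zttw lnjxi nrdv vqqyh qtbq rlzm
Hunk 6: at line 3 remove [fxsqs,zttw,lnjxi] add [pyyuw,vwlzy] -> 10 lines: mvw dnbd qdi adyi pyyuw vwlzy nrdv vqqyh qtbq rlzm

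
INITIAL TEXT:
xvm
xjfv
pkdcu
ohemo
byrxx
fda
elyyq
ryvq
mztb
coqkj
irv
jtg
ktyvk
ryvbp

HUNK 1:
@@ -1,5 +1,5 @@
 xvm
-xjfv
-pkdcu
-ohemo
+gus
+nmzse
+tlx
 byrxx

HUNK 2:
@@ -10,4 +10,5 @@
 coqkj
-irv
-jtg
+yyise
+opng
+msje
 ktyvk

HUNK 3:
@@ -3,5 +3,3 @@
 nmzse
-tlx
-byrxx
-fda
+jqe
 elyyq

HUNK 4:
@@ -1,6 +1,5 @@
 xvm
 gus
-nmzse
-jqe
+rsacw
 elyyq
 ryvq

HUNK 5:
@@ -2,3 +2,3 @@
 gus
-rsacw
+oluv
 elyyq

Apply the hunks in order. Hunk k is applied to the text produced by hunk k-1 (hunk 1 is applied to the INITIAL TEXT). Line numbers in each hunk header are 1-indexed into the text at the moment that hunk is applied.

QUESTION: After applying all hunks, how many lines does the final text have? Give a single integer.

Answer: 12

Derivation:
Hunk 1: at line 1 remove [xjfv,pkdcu,ohemo] add [gus,nmzse,tlx] -> 14 lines: xvm gus nmzse tlx byrxx fda elyyq ryvq mztb coqkj irv jtg ktyvk ryvbp
Hunk 2: at line 10 remove [irv,jtg] add [yyise,opng,msje] -> 15 lines: xvm gus nmzse tlx byrxx fda elyyq ryvq mztb coqkj yyise opng msje ktyvk ryvbp
Hunk 3: at line 3 remove [tlx,byrxx,fda] add [jqe] -> 13 lines: xvm gus nmzse jqe elyyq ryvq mztb coqkj yyise opng msje ktyvk ryvbp
Hunk 4: at line 1 remove [nmzse,jqe] add [rsacw] -> 12 lines: xvm gus rsacw elyyq ryvq mztb coqkj yyise opng msje ktyvk ryvbp
Hunk 5: at line 2 remove [rsacw] add [oluv] -> 12 lines: xvm gus oluv elyyq ryvq mztb coqkj yyise opng msje ktyvk ryvbp
Final line count: 12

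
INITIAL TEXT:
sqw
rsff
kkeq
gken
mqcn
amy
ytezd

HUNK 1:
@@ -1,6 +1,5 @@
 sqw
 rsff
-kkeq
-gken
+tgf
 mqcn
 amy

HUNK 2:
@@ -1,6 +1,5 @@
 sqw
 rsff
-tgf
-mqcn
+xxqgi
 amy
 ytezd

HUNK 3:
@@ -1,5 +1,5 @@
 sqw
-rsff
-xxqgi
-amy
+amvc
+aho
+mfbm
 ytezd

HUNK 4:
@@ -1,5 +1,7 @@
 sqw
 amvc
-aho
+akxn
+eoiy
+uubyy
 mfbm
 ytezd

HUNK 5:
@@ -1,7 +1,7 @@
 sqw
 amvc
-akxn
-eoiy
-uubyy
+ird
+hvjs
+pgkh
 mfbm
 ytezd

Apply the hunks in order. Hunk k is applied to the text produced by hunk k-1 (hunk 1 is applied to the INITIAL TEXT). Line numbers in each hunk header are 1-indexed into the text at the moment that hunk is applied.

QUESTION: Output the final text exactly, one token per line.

Answer: sqw
amvc
ird
hvjs
pgkh
mfbm
ytezd

Derivation:
Hunk 1: at line 1 remove [kkeq,gken] add [tgf] -> 6 lines: sqw rsff tgf mqcn amy ytezd
Hunk 2: at line 1 remove [tgf,mqcn] add [xxqgi] -> 5 lines: sqw rsff xxqgi amy ytezd
Hunk 3: at line 1 remove [rsff,xxqgi,amy] add [amvc,aho,mfbm] -> 5 lines: sqw amvc aho mfbm ytezd
Hunk 4: at line 1 remove [aho] add [akxn,eoiy,uubyy] -> 7 lines: sqw amvc akxn eoiy uubyy mfbm ytezd
Hunk 5: at line 1 remove [akxn,eoiy,uubyy] add [ird,hvjs,pgkh] -> 7 lines: sqw amvc ird hvjs pgkh mfbm ytezd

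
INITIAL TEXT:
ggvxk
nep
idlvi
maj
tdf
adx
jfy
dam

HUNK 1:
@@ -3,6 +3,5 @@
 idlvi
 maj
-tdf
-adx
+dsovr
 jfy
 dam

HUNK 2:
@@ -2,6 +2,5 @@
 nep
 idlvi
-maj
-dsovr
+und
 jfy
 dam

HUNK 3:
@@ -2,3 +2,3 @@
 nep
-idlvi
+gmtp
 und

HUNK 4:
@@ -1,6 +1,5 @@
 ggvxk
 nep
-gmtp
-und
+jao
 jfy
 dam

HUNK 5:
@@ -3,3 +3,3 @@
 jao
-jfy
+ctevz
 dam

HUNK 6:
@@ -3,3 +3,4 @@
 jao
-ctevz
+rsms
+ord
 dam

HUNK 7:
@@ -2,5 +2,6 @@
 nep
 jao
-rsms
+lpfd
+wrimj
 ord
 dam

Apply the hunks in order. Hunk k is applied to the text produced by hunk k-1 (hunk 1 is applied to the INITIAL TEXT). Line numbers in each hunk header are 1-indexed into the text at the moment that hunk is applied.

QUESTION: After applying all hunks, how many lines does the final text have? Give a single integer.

Hunk 1: at line 3 remove [tdf,adx] add [dsovr] -> 7 lines: ggvxk nep idlvi maj dsovr jfy dam
Hunk 2: at line 2 remove [maj,dsovr] add [und] -> 6 lines: ggvxk nep idlvi und jfy dam
Hunk 3: at line 2 remove [idlvi] add [gmtp] -> 6 lines: ggvxk nep gmtp und jfy dam
Hunk 4: at line 1 remove [gmtp,und] add [jao] -> 5 lines: ggvxk nep jao jfy dam
Hunk 5: at line 3 remove [jfy] add [ctevz] -> 5 lines: ggvxk nep jao ctevz dam
Hunk 6: at line 3 remove [ctevz] add [rsms,ord] -> 6 lines: ggvxk nep jao rsms ord dam
Hunk 7: at line 2 remove [rsms] add [lpfd,wrimj] -> 7 lines: ggvxk nep jao lpfd wrimj ord dam
Final line count: 7

Answer: 7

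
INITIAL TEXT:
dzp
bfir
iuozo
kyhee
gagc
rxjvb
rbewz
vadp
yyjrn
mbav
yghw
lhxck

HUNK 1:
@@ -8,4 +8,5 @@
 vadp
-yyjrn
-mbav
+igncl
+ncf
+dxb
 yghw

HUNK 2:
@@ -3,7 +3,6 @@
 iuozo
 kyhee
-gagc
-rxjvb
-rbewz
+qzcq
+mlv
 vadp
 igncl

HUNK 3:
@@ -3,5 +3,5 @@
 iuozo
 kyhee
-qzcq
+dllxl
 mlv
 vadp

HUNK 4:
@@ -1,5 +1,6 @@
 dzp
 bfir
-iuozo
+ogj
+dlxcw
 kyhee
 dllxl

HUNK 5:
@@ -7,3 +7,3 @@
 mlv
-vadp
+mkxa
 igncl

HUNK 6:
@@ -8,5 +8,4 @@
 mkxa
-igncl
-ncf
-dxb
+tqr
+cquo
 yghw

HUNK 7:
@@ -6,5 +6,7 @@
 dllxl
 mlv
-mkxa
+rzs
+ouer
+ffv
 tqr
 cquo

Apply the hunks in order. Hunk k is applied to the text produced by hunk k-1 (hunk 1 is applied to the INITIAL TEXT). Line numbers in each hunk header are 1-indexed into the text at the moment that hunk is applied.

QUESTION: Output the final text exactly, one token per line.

Hunk 1: at line 8 remove [yyjrn,mbav] add [igncl,ncf,dxb] -> 13 lines: dzp bfir iuozo kyhee gagc rxjvb rbewz vadp igncl ncf dxb yghw lhxck
Hunk 2: at line 3 remove [gagc,rxjvb,rbewz] add [qzcq,mlv] -> 12 lines: dzp bfir iuozo kyhee qzcq mlv vadp igncl ncf dxb yghw lhxck
Hunk 3: at line 3 remove [qzcq] add [dllxl] -> 12 lines: dzp bfir iuozo kyhee dllxl mlv vadp igncl ncf dxb yghw lhxck
Hunk 4: at line 1 remove [iuozo] add [ogj,dlxcw] -> 13 lines: dzp bfir ogj dlxcw kyhee dllxl mlv vadp igncl ncf dxb yghw lhxck
Hunk 5: at line 7 remove [vadp] add [mkxa] -> 13 lines: dzp bfir ogj dlxcw kyhee dllxl mlv mkxa igncl ncf dxb yghw lhxck
Hunk 6: at line 8 remove [igncl,ncf,dxb] add [tqr,cquo] -> 12 lines: dzp bfir ogj dlxcw kyhee dllxl mlv mkxa tqr cquo yghw lhxck
Hunk 7: at line 6 remove [mkxa] add [rzs,ouer,ffv] -> 14 lines: dzp bfir ogj dlxcw kyhee dllxl mlv rzs ouer ffv tqr cquo yghw lhxck

Answer: dzp
bfir
ogj
dlxcw
kyhee
dllxl
mlv
rzs
ouer
ffv
tqr
cquo
yghw
lhxck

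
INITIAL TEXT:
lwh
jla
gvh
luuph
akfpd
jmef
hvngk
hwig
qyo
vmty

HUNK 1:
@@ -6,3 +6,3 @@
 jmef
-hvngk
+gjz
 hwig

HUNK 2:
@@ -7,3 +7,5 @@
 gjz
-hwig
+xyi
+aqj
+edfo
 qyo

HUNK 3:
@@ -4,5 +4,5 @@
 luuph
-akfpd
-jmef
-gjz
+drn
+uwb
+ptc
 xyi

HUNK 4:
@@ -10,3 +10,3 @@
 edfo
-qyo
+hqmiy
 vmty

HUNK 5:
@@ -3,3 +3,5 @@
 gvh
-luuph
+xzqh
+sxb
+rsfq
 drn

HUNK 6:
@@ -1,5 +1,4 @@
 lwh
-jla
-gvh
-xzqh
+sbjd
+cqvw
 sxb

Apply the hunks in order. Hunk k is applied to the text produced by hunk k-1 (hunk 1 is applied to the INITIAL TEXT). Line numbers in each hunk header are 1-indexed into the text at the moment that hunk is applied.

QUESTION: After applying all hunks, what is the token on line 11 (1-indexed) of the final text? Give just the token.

Answer: edfo

Derivation:
Hunk 1: at line 6 remove [hvngk] add [gjz] -> 10 lines: lwh jla gvh luuph akfpd jmef gjz hwig qyo vmty
Hunk 2: at line 7 remove [hwig] add [xyi,aqj,edfo] -> 12 lines: lwh jla gvh luuph akfpd jmef gjz xyi aqj edfo qyo vmty
Hunk 3: at line 4 remove [akfpd,jmef,gjz] add [drn,uwb,ptc] -> 12 lines: lwh jla gvh luuph drn uwb ptc xyi aqj edfo qyo vmty
Hunk 4: at line 10 remove [qyo] add [hqmiy] -> 12 lines: lwh jla gvh luuph drn uwb ptc xyi aqj edfo hqmiy vmty
Hunk 5: at line 3 remove [luuph] add [xzqh,sxb,rsfq] -> 14 lines: lwh jla gvh xzqh sxb rsfq drn uwb ptc xyi aqj edfo hqmiy vmty
Hunk 6: at line 1 remove [jla,gvh,xzqh] add [sbjd,cqvw] -> 13 lines: lwh sbjd cqvw sxb rsfq drn uwb ptc xyi aqj edfo hqmiy vmty
Final line 11: edfo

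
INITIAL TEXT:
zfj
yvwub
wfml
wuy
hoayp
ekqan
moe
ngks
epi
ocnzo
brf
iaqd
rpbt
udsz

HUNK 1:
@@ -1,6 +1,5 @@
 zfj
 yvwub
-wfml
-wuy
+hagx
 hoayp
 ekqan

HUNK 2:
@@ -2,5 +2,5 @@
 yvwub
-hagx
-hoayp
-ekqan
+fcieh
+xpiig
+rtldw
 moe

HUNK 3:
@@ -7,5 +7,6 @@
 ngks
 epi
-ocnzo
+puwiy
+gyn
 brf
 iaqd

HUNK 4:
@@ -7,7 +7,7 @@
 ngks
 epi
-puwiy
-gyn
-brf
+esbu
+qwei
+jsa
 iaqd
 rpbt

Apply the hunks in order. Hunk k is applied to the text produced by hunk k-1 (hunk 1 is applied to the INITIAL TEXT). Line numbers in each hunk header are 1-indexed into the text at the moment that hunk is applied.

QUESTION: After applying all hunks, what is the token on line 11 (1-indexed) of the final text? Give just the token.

Answer: jsa

Derivation:
Hunk 1: at line 1 remove [wfml,wuy] add [hagx] -> 13 lines: zfj yvwub hagx hoayp ekqan moe ngks epi ocnzo brf iaqd rpbt udsz
Hunk 2: at line 2 remove [hagx,hoayp,ekqan] add [fcieh,xpiig,rtldw] -> 13 lines: zfj yvwub fcieh xpiig rtldw moe ngks epi ocnzo brf iaqd rpbt udsz
Hunk 3: at line 7 remove [ocnzo] add [puwiy,gyn] -> 14 lines: zfj yvwub fcieh xpiig rtldw moe ngks epi puwiy gyn brf iaqd rpbt udsz
Hunk 4: at line 7 remove [puwiy,gyn,brf] add [esbu,qwei,jsa] -> 14 lines: zfj yvwub fcieh xpiig rtldw moe ngks epi esbu qwei jsa iaqd rpbt udsz
Final line 11: jsa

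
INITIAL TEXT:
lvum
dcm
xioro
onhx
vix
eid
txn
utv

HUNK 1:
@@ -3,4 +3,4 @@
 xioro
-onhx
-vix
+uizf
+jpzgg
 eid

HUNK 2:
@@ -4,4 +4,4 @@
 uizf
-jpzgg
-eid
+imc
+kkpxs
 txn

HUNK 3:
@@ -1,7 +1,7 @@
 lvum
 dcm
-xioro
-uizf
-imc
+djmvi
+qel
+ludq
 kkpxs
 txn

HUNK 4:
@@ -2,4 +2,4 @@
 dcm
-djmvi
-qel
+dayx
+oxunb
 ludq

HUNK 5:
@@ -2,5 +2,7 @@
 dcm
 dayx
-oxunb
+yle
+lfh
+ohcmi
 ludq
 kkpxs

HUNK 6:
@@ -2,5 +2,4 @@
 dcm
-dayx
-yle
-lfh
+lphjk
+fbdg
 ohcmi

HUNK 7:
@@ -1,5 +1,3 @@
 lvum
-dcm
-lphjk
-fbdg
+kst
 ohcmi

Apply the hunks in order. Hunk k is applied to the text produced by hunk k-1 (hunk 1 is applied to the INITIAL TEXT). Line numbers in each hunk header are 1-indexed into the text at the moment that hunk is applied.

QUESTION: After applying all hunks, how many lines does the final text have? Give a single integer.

Hunk 1: at line 3 remove [onhx,vix] add [uizf,jpzgg] -> 8 lines: lvum dcm xioro uizf jpzgg eid txn utv
Hunk 2: at line 4 remove [jpzgg,eid] add [imc,kkpxs] -> 8 lines: lvum dcm xioro uizf imc kkpxs txn utv
Hunk 3: at line 1 remove [xioro,uizf,imc] add [djmvi,qel,ludq] -> 8 lines: lvum dcm djmvi qel ludq kkpxs txn utv
Hunk 4: at line 2 remove [djmvi,qel] add [dayx,oxunb] -> 8 lines: lvum dcm dayx oxunb ludq kkpxs txn utv
Hunk 5: at line 2 remove [oxunb] add [yle,lfh,ohcmi] -> 10 lines: lvum dcm dayx yle lfh ohcmi ludq kkpxs txn utv
Hunk 6: at line 2 remove [dayx,yle,lfh] add [lphjk,fbdg] -> 9 lines: lvum dcm lphjk fbdg ohcmi ludq kkpxs txn utv
Hunk 7: at line 1 remove [dcm,lphjk,fbdg] add [kst] -> 7 lines: lvum kst ohcmi ludq kkpxs txn utv
Final line count: 7

Answer: 7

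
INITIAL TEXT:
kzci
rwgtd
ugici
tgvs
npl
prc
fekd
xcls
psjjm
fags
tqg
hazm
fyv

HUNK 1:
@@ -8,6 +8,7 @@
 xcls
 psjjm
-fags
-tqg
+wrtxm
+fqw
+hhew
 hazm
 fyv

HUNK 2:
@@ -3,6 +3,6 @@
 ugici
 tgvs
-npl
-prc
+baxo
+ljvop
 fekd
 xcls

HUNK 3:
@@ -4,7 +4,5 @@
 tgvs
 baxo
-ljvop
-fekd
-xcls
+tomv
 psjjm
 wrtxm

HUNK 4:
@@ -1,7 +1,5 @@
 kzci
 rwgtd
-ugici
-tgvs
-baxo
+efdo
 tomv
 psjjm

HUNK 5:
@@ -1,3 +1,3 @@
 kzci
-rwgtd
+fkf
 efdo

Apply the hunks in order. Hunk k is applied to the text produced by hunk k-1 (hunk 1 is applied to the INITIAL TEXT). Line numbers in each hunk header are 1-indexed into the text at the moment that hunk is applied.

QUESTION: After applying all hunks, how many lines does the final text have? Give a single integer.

Answer: 10

Derivation:
Hunk 1: at line 8 remove [fags,tqg] add [wrtxm,fqw,hhew] -> 14 lines: kzci rwgtd ugici tgvs npl prc fekd xcls psjjm wrtxm fqw hhew hazm fyv
Hunk 2: at line 3 remove [npl,prc] add [baxo,ljvop] -> 14 lines: kzci rwgtd ugici tgvs baxo ljvop fekd xcls psjjm wrtxm fqw hhew hazm fyv
Hunk 3: at line 4 remove [ljvop,fekd,xcls] add [tomv] -> 12 lines: kzci rwgtd ugici tgvs baxo tomv psjjm wrtxm fqw hhew hazm fyv
Hunk 4: at line 1 remove [ugici,tgvs,baxo] add [efdo] -> 10 lines: kzci rwgtd efdo tomv psjjm wrtxm fqw hhew hazm fyv
Hunk 5: at line 1 remove [rwgtd] add [fkf] -> 10 lines: kzci fkf efdo tomv psjjm wrtxm fqw hhew hazm fyv
Final line count: 10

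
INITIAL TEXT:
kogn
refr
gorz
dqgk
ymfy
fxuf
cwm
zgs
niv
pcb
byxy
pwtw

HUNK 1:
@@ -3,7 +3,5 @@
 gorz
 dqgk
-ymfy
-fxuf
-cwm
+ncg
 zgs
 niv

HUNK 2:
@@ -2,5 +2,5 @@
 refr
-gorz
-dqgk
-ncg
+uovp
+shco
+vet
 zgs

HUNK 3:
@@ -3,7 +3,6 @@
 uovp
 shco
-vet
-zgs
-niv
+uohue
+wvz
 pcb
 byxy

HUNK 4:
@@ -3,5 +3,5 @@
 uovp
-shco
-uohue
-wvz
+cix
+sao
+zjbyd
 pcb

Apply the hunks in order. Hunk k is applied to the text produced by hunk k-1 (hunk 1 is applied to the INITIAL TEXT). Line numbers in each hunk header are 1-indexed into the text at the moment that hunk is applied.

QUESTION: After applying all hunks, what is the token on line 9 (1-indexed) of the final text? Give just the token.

Answer: pwtw

Derivation:
Hunk 1: at line 3 remove [ymfy,fxuf,cwm] add [ncg] -> 10 lines: kogn refr gorz dqgk ncg zgs niv pcb byxy pwtw
Hunk 2: at line 2 remove [gorz,dqgk,ncg] add [uovp,shco,vet] -> 10 lines: kogn refr uovp shco vet zgs niv pcb byxy pwtw
Hunk 3: at line 3 remove [vet,zgs,niv] add [uohue,wvz] -> 9 lines: kogn refr uovp shco uohue wvz pcb byxy pwtw
Hunk 4: at line 3 remove [shco,uohue,wvz] add [cix,sao,zjbyd] -> 9 lines: kogn refr uovp cix sao zjbyd pcb byxy pwtw
Final line 9: pwtw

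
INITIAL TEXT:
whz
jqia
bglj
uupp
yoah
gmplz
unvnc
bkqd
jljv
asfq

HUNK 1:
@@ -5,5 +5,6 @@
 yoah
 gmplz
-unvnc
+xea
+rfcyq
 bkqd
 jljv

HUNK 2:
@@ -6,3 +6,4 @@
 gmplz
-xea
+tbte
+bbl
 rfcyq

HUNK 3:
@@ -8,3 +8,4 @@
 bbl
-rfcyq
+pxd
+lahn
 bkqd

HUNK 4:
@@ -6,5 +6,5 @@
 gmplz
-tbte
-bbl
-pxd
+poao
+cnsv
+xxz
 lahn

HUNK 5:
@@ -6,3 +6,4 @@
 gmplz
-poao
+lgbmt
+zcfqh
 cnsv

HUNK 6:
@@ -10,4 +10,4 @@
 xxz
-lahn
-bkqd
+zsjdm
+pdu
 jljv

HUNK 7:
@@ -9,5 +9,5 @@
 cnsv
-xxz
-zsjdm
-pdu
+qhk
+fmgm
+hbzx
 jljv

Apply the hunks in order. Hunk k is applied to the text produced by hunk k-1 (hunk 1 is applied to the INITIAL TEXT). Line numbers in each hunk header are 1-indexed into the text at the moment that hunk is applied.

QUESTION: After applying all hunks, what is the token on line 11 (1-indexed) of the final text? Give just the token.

Hunk 1: at line 5 remove [unvnc] add [xea,rfcyq] -> 11 lines: whz jqia bglj uupp yoah gmplz xea rfcyq bkqd jljv asfq
Hunk 2: at line 6 remove [xea] add [tbte,bbl] -> 12 lines: whz jqia bglj uupp yoah gmplz tbte bbl rfcyq bkqd jljv asfq
Hunk 3: at line 8 remove [rfcyq] add [pxd,lahn] -> 13 lines: whz jqia bglj uupp yoah gmplz tbte bbl pxd lahn bkqd jljv asfq
Hunk 4: at line 6 remove [tbte,bbl,pxd] add [poao,cnsv,xxz] -> 13 lines: whz jqia bglj uupp yoah gmplz poao cnsv xxz lahn bkqd jljv asfq
Hunk 5: at line 6 remove [poao] add [lgbmt,zcfqh] -> 14 lines: whz jqia bglj uupp yoah gmplz lgbmt zcfqh cnsv xxz lahn bkqd jljv asfq
Hunk 6: at line 10 remove [lahn,bkqd] add [zsjdm,pdu] -> 14 lines: whz jqia bglj uupp yoah gmplz lgbmt zcfqh cnsv xxz zsjdm pdu jljv asfq
Hunk 7: at line 9 remove [xxz,zsjdm,pdu] add [qhk,fmgm,hbzx] -> 14 lines: whz jqia bglj uupp yoah gmplz lgbmt zcfqh cnsv qhk fmgm hbzx jljv asfq
Final line 11: fmgm

Answer: fmgm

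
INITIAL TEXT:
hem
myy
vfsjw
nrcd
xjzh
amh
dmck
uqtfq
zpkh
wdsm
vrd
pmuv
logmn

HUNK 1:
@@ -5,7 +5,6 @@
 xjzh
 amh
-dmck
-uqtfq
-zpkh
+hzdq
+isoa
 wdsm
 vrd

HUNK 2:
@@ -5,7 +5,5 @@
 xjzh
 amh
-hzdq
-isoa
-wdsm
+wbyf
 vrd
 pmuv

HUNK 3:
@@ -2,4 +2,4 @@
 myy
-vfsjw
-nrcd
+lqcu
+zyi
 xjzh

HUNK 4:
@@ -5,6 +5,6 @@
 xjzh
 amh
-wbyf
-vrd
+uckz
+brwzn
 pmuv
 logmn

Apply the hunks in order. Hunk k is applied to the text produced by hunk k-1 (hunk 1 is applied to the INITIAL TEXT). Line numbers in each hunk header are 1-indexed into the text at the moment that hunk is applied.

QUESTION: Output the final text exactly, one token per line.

Hunk 1: at line 5 remove [dmck,uqtfq,zpkh] add [hzdq,isoa] -> 12 lines: hem myy vfsjw nrcd xjzh amh hzdq isoa wdsm vrd pmuv logmn
Hunk 2: at line 5 remove [hzdq,isoa,wdsm] add [wbyf] -> 10 lines: hem myy vfsjw nrcd xjzh amh wbyf vrd pmuv logmn
Hunk 3: at line 2 remove [vfsjw,nrcd] add [lqcu,zyi] -> 10 lines: hem myy lqcu zyi xjzh amh wbyf vrd pmuv logmn
Hunk 4: at line 5 remove [wbyf,vrd] add [uckz,brwzn] -> 10 lines: hem myy lqcu zyi xjzh amh uckz brwzn pmuv logmn

Answer: hem
myy
lqcu
zyi
xjzh
amh
uckz
brwzn
pmuv
logmn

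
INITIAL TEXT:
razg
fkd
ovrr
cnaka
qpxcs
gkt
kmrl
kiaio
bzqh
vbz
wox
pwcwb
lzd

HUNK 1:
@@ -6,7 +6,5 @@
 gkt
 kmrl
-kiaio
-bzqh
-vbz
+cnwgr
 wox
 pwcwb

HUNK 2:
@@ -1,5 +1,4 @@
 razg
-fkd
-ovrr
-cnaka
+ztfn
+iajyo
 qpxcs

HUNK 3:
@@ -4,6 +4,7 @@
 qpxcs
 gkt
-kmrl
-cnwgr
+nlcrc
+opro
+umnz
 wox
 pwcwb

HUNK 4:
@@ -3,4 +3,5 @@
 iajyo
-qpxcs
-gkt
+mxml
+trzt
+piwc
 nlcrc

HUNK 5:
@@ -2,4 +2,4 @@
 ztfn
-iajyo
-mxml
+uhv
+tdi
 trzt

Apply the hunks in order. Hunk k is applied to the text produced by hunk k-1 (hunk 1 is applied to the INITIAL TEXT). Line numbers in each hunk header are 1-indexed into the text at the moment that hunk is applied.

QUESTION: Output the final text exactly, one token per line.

Hunk 1: at line 6 remove [kiaio,bzqh,vbz] add [cnwgr] -> 11 lines: razg fkd ovrr cnaka qpxcs gkt kmrl cnwgr wox pwcwb lzd
Hunk 2: at line 1 remove [fkd,ovrr,cnaka] add [ztfn,iajyo] -> 10 lines: razg ztfn iajyo qpxcs gkt kmrl cnwgr wox pwcwb lzd
Hunk 3: at line 4 remove [kmrl,cnwgr] add [nlcrc,opro,umnz] -> 11 lines: razg ztfn iajyo qpxcs gkt nlcrc opro umnz wox pwcwb lzd
Hunk 4: at line 3 remove [qpxcs,gkt] add [mxml,trzt,piwc] -> 12 lines: razg ztfn iajyo mxml trzt piwc nlcrc opro umnz wox pwcwb lzd
Hunk 5: at line 2 remove [iajyo,mxml] add [uhv,tdi] -> 12 lines: razg ztfn uhv tdi trzt piwc nlcrc opro umnz wox pwcwb lzd

Answer: razg
ztfn
uhv
tdi
trzt
piwc
nlcrc
opro
umnz
wox
pwcwb
lzd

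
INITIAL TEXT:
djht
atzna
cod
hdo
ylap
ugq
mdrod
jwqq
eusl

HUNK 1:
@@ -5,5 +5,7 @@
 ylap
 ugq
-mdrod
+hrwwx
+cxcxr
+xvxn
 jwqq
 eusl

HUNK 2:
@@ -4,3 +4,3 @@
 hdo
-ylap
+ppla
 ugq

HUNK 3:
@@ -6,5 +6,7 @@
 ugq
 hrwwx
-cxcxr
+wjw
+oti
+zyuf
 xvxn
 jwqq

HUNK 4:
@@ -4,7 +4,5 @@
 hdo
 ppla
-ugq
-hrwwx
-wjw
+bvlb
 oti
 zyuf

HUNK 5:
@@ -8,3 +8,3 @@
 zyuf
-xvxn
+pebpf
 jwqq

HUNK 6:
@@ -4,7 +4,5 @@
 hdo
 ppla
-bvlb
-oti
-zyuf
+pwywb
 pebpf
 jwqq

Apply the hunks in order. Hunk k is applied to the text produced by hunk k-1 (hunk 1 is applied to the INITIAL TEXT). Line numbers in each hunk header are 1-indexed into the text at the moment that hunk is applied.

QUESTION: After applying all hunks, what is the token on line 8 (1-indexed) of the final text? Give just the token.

Hunk 1: at line 5 remove [mdrod] add [hrwwx,cxcxr,xvxn] -> 11 lines: djht atzna cod hdo ylap ugq hrwwx cxcxr xvxn jwqq eusl
Hunk 2: at line 4 remove [ylap] add [ppla] -> 11 lines: djht atzna cod hdo ppla ugq hrwwx cxcxr xvxn jwqq eusl
Hunk 3: at line 6 remove [cxcxr] add [wjw,oti,zyuf] -> 13 lines: djht atzna cod hdo ppla ugq hrwwx wjw oti zyuf xvxn jwqq eusl
Hunk 4: at line 4 remove [ugq,hrwwx,wjw] add [bvlb] -> 11 lines: djht atzna cod hdo ppla bvlb oti zyuf xvxn jwqq eusl
Hunk 5: at line 8 remove [xvxn] add [pebpf] -> 11 lines: djht atzna cod hdo ppla bvlb oti zyuf pebpf jwqq eusl
Hunk 6: at line 4 remove [bvlb,oti,zyuf] add [pwywb] -> 9 lines: djht atzna cod hdo ppla pwywb pebpf jwqq eusl
Final line 8: jwqq

Answer: jwqq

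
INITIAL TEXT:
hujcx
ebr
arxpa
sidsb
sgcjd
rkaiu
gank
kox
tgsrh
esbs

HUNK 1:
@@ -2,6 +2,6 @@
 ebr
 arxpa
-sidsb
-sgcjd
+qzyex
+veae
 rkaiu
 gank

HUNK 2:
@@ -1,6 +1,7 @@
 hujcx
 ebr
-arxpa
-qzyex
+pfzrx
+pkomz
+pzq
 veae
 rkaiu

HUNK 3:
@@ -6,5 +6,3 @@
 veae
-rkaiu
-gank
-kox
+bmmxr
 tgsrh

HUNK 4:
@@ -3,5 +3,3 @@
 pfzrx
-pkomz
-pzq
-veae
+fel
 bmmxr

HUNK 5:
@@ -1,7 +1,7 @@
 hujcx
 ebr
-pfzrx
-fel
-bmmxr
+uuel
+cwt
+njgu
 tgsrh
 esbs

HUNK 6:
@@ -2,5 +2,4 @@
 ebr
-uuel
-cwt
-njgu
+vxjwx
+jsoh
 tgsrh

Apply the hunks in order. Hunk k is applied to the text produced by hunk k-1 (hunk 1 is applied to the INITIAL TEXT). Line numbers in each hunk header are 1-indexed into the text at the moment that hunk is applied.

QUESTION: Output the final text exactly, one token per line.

Hunk 1: at line 2 remove [sidsb,sgcjd] add [qzyex,veae] -> 10 lines: hujcx ebr arxpa qzyex veae rkaiu gank kox tgsrh esbs
Hunk 2: at line 1 remove [arxpa,qzyex] add [pfzrx,pkomz,pzq] -> 11 lines: hujcx ebr pfzrx pkomz pzq veae rkaiu gank kox tgsrh esbs
Hunk 3: at line 6 remove [rkaiu,gank,kox] add [bmmxr] -> 9 lines: hujcx ebr pfzrx pkomz pzq veae bmmxr tgsrh esbs
Hunk 4: at line 3 remove [pkomz,pzq,veae] add [fel] -> 7 lines: hujcx ebr pfzrx fel bmmxr tgsrh esbs
Hunk 5: at line 1 remove [pfzrx,fel,bmmxr] add [uuel,cwt,njgu] -> 7 lines: hujcx ebr uuel cwt njgu tgsrh esbs
Hunk 6: at line 2 remove [uuel,cwt,njgu] add [vxjwx,jsoh] -> 6 lines: hujcx ebr vxjwx jsoh tgsrh esbs

Answer: hujcx
ebr
vxjwx
jsoh
tgsrh
esbs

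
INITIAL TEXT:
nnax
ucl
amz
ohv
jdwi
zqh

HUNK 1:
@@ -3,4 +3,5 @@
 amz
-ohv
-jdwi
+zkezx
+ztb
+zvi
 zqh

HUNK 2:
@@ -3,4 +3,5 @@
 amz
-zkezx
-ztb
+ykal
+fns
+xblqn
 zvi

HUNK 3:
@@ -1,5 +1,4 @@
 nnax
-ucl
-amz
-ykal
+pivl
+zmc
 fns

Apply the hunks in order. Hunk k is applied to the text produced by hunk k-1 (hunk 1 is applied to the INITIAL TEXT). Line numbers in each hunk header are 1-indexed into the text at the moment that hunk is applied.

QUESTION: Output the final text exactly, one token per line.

Hunk 1: at line 3 remove [ohv,jdwi] add [zkezx,ztb,zvi] -> 7 lines: nnax ucl amz zkezx ztb zvi zqh
Hunk 2: at line 3 remove [zkezx,ztb] add [ykal,fns,xblqn] -> 8 lines: nnax ucl amz ykal fns xblqn zvi zqh
Hunk 3: at line 1 remove [ucl,amz,ykal] add [pivl,zmc] -> 7 lines: nnax pivl zmc fns xblqn zvi zqh

Answer: nnax
pivl
zmc
fns
xblqn
zvi
zqh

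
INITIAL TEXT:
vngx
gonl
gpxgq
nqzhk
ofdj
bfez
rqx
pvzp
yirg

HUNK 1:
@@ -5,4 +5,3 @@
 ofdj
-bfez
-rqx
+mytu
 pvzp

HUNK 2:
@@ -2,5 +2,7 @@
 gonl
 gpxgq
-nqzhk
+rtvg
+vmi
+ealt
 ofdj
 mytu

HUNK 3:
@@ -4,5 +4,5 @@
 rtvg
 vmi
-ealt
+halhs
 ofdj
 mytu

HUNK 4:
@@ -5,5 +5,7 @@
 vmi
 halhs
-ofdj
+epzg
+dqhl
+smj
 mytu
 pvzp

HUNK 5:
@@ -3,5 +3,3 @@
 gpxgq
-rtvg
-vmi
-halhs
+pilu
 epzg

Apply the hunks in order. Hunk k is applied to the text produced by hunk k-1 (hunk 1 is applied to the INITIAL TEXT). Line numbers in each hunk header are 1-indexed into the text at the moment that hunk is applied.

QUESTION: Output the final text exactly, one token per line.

Hunk 1: at line 5 remove [bfez,rqx] add [mytu] -> 8 lines: vngx gonl gpxgq nqzhk ofdj mytu pvzp yirg
Hunk 2: at line 2 remove [nqzhk] add [rtvg,vmi,ealt] -> 10 lines: vngx gonl gpxgq rtvg vmi ealt ofdj mytu pvzp yirg
Hunk 3: at line 4 remove [ealt] add [halhs] -> 10 lines: vngx gonl gpxgq rtvg vmi halhs ofdj mytu pvzp yirg
Hunk 4: at line 5 remove [ofdj] add [epzg,dqhl,smj] -> 12 lines: vngx gonl gpxgq rtvg vmi halhs epzg dqhl smj mytu pvzp yirg
Hunk 5: at line 3 remove [rtvg,vmi,halhs] add [pilu] -> 10 lines: vngx gonl gpxgq pilu epzg dqhl smj mytu pvzp yirg

Answer: vngx
gonl
gpxgq
pilu
epzg
dqhl
smj
mytu
pvzp
yirg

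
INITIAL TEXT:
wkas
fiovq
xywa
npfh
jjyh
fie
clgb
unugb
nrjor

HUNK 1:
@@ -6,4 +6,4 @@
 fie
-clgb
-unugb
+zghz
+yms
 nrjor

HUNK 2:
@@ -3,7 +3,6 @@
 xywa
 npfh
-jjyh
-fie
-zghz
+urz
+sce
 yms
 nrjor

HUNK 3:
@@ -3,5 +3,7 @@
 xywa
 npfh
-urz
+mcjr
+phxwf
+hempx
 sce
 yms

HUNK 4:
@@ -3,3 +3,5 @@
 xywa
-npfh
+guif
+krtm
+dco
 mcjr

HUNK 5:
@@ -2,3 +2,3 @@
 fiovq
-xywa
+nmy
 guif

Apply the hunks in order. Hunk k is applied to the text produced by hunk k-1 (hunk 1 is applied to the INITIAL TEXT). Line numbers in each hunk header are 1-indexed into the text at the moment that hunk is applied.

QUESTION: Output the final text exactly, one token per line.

Answer: wkas
fiovq
nmy
guif
krtm
dco
mcjr
phxwf
hempx
sce
yms
nrjor

Derivation:
Hunk 1: at line 6 remove [clgb,unugb] add [zghz,yms] -> 9 lines: wkas fiovq xywa npfh jjyh fie zghz yms nrjor
Hunk 2: at line 3 remove [jjyh,fie,zghz] add [urz,sce] -> 8 lines: wkas fiovq xywa npfh urz sce yms nrjor
Hunk 3: at line 3 remove [urz] add [mcjr,phxwf,hempx] -> 10 lines: wkas fiovq xywa npfh mcjr phxwf hempx sce yms nrjor
Hunk 4: at line 3 remove [npfh] add [guif,krtm,dco] -> 12 lines: wkas fiovq xywa guif krtm dco mcjr phxwf hempx sce yms nrjor
Hunk 5: at line 2 remove [xywa] add [nmy] -> 12 lines: wkas fiovq nmy guif krtm dco mcjr phxwf hempx sce yms nrjor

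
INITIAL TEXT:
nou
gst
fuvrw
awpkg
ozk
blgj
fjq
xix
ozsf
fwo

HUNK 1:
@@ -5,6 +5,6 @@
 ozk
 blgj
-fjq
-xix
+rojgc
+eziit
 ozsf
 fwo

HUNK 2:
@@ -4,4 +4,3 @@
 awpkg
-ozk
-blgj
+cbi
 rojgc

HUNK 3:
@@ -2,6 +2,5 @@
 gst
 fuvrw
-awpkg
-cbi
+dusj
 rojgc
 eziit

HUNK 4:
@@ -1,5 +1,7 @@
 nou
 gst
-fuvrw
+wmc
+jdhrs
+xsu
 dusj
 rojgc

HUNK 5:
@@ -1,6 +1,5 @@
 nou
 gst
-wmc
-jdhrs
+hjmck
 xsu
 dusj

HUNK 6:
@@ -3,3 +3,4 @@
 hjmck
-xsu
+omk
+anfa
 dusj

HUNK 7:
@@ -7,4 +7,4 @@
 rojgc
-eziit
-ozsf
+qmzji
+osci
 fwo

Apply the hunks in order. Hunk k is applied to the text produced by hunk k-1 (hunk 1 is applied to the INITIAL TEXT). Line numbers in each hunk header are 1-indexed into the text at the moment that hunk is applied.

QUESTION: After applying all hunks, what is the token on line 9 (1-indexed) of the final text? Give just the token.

Hunk 1: at line 5 remove [fjq,xix] add [rojgc,eziit] -> 10 lines: nou gst fuvrw awpkg ozk blgj rojgc eziit ozsf fwo
Hunk 2: at line 4 remove [ozk,blgj] add [cbi] -> 9 lines: nou gst fuvrw awpkg cbi rojgc eziit ozsf fwo
Hunk 3: at line 2 remove [awpkg,cbi] add [dusj] -> 8 lines: nou gst fuvrw dusj rojgc eziit ozsf fwo
Hunk 4: at line 1 remove [fuvrw] add [wmc,jdhrs,xsu] -> 10 lines: nou gst wmc jdhrs xsu dusj rojgc eziit ozsf fwo
Hunk 5: at line 1 remove [wmc,jdhrs] add [hjmck] -> 9 lines: nou gst hjmck xsu dusj rojgc eziit ozsf fwo
Hunk 6: at line 3 remove [xsu] add [omk,anfa] -> 10 lines: nou gst hjmck omk anfa dusj rojgc eziit ozsf fwo
Hunk 7: at line 7 remove [eziit,ozsf] add [qmzji,osci] -> 10 lines: nou gst hjmck omk anfa dusj rojgc qmzji osci fwo
Final line 9: osci

Answer: osci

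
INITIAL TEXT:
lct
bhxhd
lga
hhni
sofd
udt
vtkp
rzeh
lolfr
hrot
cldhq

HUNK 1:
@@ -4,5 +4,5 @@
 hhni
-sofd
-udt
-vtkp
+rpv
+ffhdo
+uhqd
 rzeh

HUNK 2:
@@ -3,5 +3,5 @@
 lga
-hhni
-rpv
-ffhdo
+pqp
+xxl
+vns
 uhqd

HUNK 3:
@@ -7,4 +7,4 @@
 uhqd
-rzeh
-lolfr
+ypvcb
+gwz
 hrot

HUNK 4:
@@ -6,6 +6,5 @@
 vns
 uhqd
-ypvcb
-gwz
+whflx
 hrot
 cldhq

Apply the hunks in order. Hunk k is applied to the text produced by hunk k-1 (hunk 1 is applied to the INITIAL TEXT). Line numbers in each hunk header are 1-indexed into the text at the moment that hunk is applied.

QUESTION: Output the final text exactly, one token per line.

Hunk 1: at line 4 remove [sofd,udt,vtkp] add [rpv,ffhdo,uhqd] -> 11 lines: lct bhxhd lga hhni rpv ffhdo uhqd rzeh lolfr hrot cldhq
Hunk 2: at line 3 remove [hhni,rpv,ffhdo] add [pqp,xxl,vns] -> 11 lines: lct bhxhd lga pqp xxl vns uhqd rzeh lolfr hrot cldhq
Hunk 3: at line 7 remove [rzeh,lolfr] add [ypvcb,gwz] -> 11 lines: lct bhxhd lga pqp xxl vns uhqd ypvcb gwz hrot cldhq
Hunk 4: at line 6 remove [ypvcb,gwz] add [whflx] -> 10 lines: lct bhxhd lga pqp xxl vns uhqd whflx hrot cldhq

Answer: lct
bhxhd
lga
pqp
xxl
vns
uhqd
whflx
hrot
cldhq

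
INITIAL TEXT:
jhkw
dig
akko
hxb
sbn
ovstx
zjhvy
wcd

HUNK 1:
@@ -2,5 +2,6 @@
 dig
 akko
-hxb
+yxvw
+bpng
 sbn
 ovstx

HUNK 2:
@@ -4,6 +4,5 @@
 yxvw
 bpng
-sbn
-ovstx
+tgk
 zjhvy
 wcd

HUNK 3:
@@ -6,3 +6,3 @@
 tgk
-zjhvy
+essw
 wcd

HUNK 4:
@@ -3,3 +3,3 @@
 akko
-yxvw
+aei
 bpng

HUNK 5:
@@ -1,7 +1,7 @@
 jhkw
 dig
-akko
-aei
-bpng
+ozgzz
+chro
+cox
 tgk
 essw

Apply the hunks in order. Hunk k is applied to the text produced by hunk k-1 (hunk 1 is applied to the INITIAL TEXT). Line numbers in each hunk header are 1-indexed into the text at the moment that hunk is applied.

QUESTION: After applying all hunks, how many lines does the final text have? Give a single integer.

Hunk 1: at line 2 remove [hxb] add [yxvw,bpng] -> 9 lines: jhkw dig akko yxvw bpng sbn ovstx zjhvy wcd
Hunk 2: at line 4 remove [sbn,ovstx] add [tgk] -> 8 lines: jhkw dig akko yxvw bpng tgk zjhvy wcd
Hunk 3: at line 6 remove [zjhvy] add [essw] -> 8 lines: jhkw dig akko yxvw bpng tgk essw wcd
Hunk 4: at line 3 remove [yxvw] add [aei] -> 8 lines: jhkw dig akko aei bpng tgk essw wcd
Hunk 5: at line 1 remove [akko,aei,bpng] add [ozgzz,chro,cox] -> 8 lines: jhkw dig ozgzz chro cox tgk essw wcd
Final line count: 8

Answer: 8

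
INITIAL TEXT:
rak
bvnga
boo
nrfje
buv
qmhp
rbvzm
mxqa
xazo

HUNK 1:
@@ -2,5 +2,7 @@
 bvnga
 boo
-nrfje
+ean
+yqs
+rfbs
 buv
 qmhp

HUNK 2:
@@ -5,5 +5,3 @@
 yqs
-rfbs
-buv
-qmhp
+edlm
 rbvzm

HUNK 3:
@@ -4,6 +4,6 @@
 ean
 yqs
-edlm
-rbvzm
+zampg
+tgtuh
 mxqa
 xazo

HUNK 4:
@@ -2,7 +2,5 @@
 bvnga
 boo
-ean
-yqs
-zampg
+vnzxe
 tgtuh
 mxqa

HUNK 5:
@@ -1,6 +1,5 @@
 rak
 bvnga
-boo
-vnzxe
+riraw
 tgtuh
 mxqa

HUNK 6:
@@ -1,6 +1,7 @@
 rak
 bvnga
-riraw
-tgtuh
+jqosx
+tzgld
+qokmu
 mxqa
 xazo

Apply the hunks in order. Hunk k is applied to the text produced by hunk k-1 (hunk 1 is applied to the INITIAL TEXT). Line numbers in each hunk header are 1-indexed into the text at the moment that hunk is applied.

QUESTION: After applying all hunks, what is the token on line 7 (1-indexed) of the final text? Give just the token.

Answer: xazo

Derivation:
Hunk 1: at line 2 remove [nrfje] add [ean,yqs,rfbs] -> 11 lines: rak bvnga boo ean yqs rfbs buv qmhp rbvzm mxqa xazo
Hunk 2: at line 5 remove [rfbs,buv,qmhp] add [edlm] -> 9 lines: rak bvnga boo ean yqs edlm rbvzm mxqa xazo
Hunk 3: at line 4 remove [edlm,rbvzm] add [zampg,tgtuh] -> 9 lines: rak bvnga boo ean yqs zampg tgtuh mxqa xazo
Hunk 4: at line 2 remove [ean,yqs,zampg] add [vnzxe] -> 7 lines: rak bvnga boo vnzxe tgtuh mxqa xazo
Hunk 5: at line 1 remove [boo,vnzxe] add [riraw] -> 6 lines: rak bvnga riraw tgtuh mxqa xazo
Hunk 6: at line 1 remove [riraw,tgtuh] add [jqosx,tzgld,qokmu] -> 7 lines: rak bvnga jqosx tzgld qokmu mxqa xazo
Final line 7: xazo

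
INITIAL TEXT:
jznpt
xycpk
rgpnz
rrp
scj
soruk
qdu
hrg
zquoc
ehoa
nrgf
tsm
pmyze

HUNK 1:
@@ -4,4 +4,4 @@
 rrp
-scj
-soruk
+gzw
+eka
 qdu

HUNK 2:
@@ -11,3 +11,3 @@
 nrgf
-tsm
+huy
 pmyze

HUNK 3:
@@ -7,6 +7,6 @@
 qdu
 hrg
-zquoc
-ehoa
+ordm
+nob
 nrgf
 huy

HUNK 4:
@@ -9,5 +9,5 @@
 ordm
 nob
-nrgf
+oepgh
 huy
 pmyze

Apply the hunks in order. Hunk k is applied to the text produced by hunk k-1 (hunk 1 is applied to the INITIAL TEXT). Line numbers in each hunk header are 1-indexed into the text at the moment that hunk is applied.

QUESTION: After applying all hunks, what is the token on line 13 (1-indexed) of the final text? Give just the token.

Hunk 1: at line 4 remove [scj,soruk] add [gzw,eka] -> 13 lines: jznpt xycpk rgpnz rrp gzw eka qdu hrg zquoc ehoa nrgf tsm pmyze
Hunk 2: at line 11 remove [tsm] add [huy] -> 13 lines: jznpt xycpk rgpnz rrp gzw eka qdu hrg zquoc ehoa nrgf huy pmyze
Hunk 3: at line 7 remove [zquoc,ehoa] add [ordm,nob] -> 13 lines: jznpt xycpk rgpnz rrp gzw eka qdu hrg ordm nob nrgf huy pmyze
Hunk 4: at line 9 remove [nrgf] add [oepgh] -> 13 lines: jznpt xycpk rgpnz rrp gzw eka qdu hrg ordm nob oepgh huy pmyze
Final line 13: pmyze

Answer: pmyze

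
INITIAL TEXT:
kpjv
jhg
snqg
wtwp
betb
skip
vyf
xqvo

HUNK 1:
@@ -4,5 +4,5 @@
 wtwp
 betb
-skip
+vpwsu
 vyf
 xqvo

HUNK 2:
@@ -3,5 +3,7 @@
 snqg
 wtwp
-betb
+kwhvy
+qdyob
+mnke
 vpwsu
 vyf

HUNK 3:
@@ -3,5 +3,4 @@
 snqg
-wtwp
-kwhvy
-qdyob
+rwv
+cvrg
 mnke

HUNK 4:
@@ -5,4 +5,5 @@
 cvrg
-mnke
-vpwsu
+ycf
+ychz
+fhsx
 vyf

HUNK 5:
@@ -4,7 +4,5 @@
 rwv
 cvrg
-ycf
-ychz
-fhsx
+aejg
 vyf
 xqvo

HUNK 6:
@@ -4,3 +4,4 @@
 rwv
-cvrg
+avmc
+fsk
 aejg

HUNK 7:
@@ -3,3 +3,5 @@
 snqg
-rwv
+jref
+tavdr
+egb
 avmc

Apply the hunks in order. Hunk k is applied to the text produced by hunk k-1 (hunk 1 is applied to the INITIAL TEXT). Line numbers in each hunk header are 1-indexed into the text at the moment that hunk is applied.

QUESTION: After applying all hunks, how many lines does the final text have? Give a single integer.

Answer: 11

Derivation:
Hunk 1: at line 4 remove [skip] add [vpwsu] -> 8 lines: kpjv jhg snqg wtwp betb vpwsu vyf xqvo
Hunk 2: at line 3 remove [betb] add [kwhvy,qdyob,mnke] -> 10 lines: kpjv jhg snqg wtwp kwhvy qdyob mnke vpwsu vyf xqvo
Hunk 3: at line 3 remove [wtwp,kwhvy,qdyob] add [rwv,cvrg] -> 9 lines: kpjv jhg snqg rwv cvrg mnke vpwsu vyf xqvo
Hunk 4: at line 5 remove [mnke,vpwsu] add [ycf,ychz,fhsx] -> 10 lines: kpjv jhg snqg rwv cvrg ycf ychz fhsx vyf xqvo
Hunk 5: at line 4 remove [ycf,ychz,fhsx] add [aejg] -> 8 lines: kpjv jhg snqg rwv cvrg aejg vyf xqvo
Hunk 6: at line 4 remove [cvrg] add [avmc,fsk] -> 9 lines: kpjv jhg snqg rwv avmc fsk aejg vyf xqvo
Hunk 7: at line 3 remove [rwv] add [jref,tavdr,egb] -> 11 lines: kpjv jhg snqg jref tavdr egb avmc fsk aejg vyf xqvo
Final line count: 11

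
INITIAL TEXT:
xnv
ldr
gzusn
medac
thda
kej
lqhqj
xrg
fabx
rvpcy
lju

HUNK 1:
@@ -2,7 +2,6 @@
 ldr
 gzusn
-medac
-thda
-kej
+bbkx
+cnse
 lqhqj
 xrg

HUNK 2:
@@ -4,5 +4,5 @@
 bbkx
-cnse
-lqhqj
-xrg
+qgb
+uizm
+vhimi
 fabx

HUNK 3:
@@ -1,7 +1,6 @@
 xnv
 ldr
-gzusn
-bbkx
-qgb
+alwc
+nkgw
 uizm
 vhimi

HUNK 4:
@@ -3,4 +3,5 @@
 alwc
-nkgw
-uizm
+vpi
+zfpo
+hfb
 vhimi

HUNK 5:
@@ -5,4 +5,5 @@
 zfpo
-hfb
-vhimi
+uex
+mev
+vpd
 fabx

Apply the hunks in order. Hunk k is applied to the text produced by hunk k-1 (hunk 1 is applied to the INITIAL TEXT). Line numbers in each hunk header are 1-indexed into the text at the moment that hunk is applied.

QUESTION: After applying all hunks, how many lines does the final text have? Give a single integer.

Hunk 1: at line 2 remove [medac,thda,kej] add [bbkx,cnse] -> 10 lines: xnv ldr gzusn bbkx cnse lqhqj xrg fabx rvpcy lju
Hunk 2: at line 4 remove [cnse,lqhqj,xrg] add [qgb,uizm,vhimi] -> 10 lines: xnv ldr gzusn bbkx qgb uizm vhimi fabx rvpcy lju
Hunk 3: at line 1 remove [gzusn,bbkx,qgb] add [alwc,nkgw] -> 9 lines: xnv ldr alwc nkgw uizm vhimi fabx rvpcy lju
Hunk 4: at line 3 remove [nkgw,uizm] add [vpi,zfpo,hfb] -> 10 lines: xnv ldr alwc vpi zfpo hfb vhimi fabx rvpcy lju
Hunk 5: at line 5 remove [hfb,vhimi] add [uex,mev,vpd] -> 11 lines: xnv ldr alwc vpi zfpo uex mev vpd fabx rvpcy lju
Final line count: 11

Answer: 11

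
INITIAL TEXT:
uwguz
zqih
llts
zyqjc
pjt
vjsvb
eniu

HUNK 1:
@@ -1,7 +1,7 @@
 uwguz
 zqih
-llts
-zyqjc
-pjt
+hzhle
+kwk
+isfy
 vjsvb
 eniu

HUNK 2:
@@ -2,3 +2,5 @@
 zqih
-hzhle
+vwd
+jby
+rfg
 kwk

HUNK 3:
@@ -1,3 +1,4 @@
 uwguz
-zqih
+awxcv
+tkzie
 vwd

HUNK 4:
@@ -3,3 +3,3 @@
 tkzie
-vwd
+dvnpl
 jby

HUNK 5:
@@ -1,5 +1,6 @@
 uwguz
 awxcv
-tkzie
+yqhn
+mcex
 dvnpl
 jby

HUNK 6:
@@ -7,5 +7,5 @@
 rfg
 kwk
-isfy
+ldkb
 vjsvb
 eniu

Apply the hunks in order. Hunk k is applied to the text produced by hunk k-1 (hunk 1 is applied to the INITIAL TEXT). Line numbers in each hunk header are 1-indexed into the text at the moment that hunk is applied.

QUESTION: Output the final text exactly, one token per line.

Answer: uwguz
awxcv
yqhn
mcex
dvnpl
jby
rfg
kwk
ldkb
vjsvb
eniu

Derivation:
Hunk 1: at line 1 remove [llts,zyqjc,pjt] add [hzhle,kwk,isfy] -> 7 lines: uwguz zqih hzhle kwk isfy vjsvb eniu
Hunk 2: at line 2 remove [hzhle] add [vwd,jby,rfg] -> 9 lines: uwguz zqih vwd jby rfg kwk isfy vjsvb eniu
Hunk 3: at line 1 remove [zqih] add [awxcv,tkzie] -> 10 lines: uwguz awxcv tkzie vwd jby rfg kwk isfy vjsvb eniu
Hunk 4: at line 3 remove [vwd] add [dvnpl] -> 10 lines: uwguz awxcv tkzie dvnpl jby rfg kwk isfy vjsvb eniu
Hunk 5: at line 1 remove [tkzie] add [yqhn,mcex] -> 11 lines: uwguz awxcv yqhn mcex dvnpl jby rfg kwk isfy vjsvb eniu
Hunk 6: at line 7 remove [isfy] add [ldkb] -> 11 lines: uwguz awxcv yqhn mcex dvnpl jby rfg kwk ldkb vjsvb eniu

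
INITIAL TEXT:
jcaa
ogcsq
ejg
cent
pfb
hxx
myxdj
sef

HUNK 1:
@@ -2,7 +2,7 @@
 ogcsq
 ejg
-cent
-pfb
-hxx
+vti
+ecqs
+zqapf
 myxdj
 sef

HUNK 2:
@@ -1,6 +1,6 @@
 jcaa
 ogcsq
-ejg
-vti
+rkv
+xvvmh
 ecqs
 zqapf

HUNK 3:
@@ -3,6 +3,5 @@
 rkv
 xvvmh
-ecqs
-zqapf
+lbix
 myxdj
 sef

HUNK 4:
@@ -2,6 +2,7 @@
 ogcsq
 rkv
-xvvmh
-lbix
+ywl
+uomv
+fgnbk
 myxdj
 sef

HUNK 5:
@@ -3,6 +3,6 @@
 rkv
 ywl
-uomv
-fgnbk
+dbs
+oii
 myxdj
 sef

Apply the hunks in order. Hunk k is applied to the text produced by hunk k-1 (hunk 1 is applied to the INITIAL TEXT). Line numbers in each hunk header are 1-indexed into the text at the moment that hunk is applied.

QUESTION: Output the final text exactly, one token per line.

Answer: jcaa
ogcsq
rkv
ywl
dbs
oii
myxdj
sef

Derivation:
Hunk 1: at line 2 remove [cent,pfb,hxx] add [vti,ecqs,zqapf] -> 8 lines: jcaa ogcsq ejg vti ecqs zqapf myxdj sef
Hunk 2: at line 1 remove [ejg,vti] add [rkv,xvvmh] -> 8 lines: jcaa ogcsq rkv xvvmh ecqs zqapf myxdj sef
Hunk 3: at line 3 remove [ecqs,zqapf] add [lbix] -> 7 lines: jcaa ogcsq rkv xvvmh lbix myxdj sef
Hunk 4: at line 2 remove [xvvmh,lbix] add [ywl,uomv,fgnbk] -> 8 lines: jcaa ogcsq rkv ywl uomv fgnbk myxdj sef
Hunk 5: at line 3 remove [uomv,fgnbk] add [dbs,oii] -> 8 lines: jcaa ogcsq rkv ywl dbs oii myxdj sef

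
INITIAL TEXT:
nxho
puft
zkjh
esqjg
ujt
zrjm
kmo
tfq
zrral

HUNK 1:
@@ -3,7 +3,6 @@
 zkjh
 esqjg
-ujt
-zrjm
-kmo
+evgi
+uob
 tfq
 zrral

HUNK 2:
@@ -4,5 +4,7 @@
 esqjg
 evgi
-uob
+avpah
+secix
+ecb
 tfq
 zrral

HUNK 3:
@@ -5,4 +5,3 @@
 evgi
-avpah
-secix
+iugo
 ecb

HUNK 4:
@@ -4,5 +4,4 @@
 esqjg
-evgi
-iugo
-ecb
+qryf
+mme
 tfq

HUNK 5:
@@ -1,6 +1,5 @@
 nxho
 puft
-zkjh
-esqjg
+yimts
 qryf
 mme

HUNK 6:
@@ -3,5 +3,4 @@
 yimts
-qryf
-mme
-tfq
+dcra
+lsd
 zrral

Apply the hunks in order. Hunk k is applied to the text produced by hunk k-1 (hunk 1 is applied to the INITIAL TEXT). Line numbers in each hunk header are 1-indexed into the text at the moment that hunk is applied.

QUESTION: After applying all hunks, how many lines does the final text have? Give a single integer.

Hunk 1: at line 3 remove [ujt,zrjm,kmo] add [evgi,uob] -> 8 lines: nxho puft zkjh esqjg evgi uob tfq zrral
Hunk 2: at line 4 remove [uob] add [avpah,secix,ecb] -> 10 lines: nxho puft zkjh esqjg evgi avpah secix ecb tfq zrral
Hunk 3: at line 5 remove [avpah,secix] add [iugo] -> 9 lines: nxho puft zkjh esqjg evgi iugo ecb tfq zrral
Hunk 4: at line 4 remove [evgi,iugo,ecb] add [qryf,mme] -> 8 lines: nxho puft zkjh esqjg qryf mme tfq zrral
Hunk 5: at line 1 remove [zkjh,esqjg] add [yimts] -> 7 lines: nxho puft yimts qryf mme tfq zrral
Hunk 6: at line 3 remove [qryf,mme,tfq] add [dcra,lsd] -> 6 lines: nxho puft yimts dcra lsd zrral
Final line count: 6

Answer: 6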